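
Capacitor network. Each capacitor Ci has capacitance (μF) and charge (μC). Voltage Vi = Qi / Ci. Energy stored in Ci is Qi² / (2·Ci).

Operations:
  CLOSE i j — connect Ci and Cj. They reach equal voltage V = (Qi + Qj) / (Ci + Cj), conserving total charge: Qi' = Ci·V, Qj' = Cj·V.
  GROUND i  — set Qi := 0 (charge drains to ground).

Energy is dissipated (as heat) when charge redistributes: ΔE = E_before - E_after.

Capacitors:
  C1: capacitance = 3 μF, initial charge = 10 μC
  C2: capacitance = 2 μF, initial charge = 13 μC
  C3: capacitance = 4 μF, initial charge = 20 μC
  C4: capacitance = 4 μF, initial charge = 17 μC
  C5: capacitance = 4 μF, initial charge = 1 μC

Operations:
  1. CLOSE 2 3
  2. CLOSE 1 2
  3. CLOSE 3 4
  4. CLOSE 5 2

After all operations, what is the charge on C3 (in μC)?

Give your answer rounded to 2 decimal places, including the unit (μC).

Initial: C1(3μF, Q=10μC, V=3.33V), C2(2μF, Q=13μC, V=6.50V), C3(4μF, Q=20μC, V=5.00V), C4(4μF, Q=17μC, V=4.25V), C5(4μF, Q=1μC, V=0.25V)
Op 1: CLOSE 2-3: Q_total=33.00, C_total=6.00, V=5.50; Q2=11.00, Q3=22.00; dissipated=1.500
Op 2: CLOSE 1-2: Q_total=21.00, C_total=5.00, V=4.20; Q1=12.60, Q2=8.40; dissipated=2.817
Op 3: CLOSE 3-4: Q_total=39.00, C_total=8.00, V=4.88; Q3=19.50, Q4=19.50; dissipated=1.562
Op 4: CLOSE 5-2: Q_total=9.40, C_total=6.00, V=1.57; Q5=6.27, Q2=3.13; dissipated=10.402
Final charges: Q1=12.60, Q2=3.13, Q3=19.50, Q4=19.50, Q5=6.27

Answer: 19.50 μC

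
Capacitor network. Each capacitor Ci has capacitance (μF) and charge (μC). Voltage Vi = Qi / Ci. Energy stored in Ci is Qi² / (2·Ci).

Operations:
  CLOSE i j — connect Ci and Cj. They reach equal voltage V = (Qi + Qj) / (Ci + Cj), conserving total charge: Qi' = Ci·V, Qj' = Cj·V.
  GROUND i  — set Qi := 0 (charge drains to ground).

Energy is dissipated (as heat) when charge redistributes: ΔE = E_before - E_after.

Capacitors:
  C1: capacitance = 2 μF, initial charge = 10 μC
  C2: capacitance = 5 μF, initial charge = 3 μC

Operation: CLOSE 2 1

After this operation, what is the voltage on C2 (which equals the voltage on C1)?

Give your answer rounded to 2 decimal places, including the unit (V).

Answer: 1.86 V

Derivation:
Initial: C1(2μF, Q=10μC, V=5.00V), C2(5μF, Q=3μC, V=0.60V)
Op 1: CLOSE 2-1: Q_total=13.00, C_total=7.00, V=1.86; Q2=9.29, Q1=3.71; dissipated=13.829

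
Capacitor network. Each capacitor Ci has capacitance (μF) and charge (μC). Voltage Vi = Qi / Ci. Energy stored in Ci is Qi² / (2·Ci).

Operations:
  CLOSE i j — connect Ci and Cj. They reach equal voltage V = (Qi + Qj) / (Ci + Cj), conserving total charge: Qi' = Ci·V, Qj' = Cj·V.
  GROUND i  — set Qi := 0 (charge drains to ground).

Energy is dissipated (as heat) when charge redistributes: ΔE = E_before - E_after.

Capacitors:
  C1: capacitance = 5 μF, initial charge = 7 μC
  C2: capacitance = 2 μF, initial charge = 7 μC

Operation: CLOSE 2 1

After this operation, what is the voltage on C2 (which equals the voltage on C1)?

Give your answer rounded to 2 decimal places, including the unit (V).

Initial: C1(5μF, Q=7μC, V=1.40V), C2(2μF, Q=7μC, V=3.50V)
Op 1: CLOSE 2-1: Q_total=14.00, C_total=7.00, V=2.00; Q2=4.00, Q1=10.00; dissipated=3.150

Answer: 2.00 V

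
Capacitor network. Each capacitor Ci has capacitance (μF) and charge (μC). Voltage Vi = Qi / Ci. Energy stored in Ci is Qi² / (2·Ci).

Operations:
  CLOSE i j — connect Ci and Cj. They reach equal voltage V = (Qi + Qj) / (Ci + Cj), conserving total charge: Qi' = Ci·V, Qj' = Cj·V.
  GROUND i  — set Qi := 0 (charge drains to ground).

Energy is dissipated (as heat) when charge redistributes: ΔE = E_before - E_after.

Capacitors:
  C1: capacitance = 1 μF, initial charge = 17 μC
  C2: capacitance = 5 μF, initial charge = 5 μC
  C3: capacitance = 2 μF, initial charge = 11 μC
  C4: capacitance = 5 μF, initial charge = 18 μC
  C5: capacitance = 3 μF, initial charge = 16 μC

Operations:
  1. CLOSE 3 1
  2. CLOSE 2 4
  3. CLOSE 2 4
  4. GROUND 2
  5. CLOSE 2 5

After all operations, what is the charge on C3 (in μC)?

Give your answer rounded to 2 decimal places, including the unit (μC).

Answer: 18.67 μC

Derivation:
Initial: C1(1μF, Q=17μC, V=17.00V), C2(5μF, Q=5μC, V=1.00V), C3(2μF, Q=11μC, V=5.50V), C4(5μF, Q=18μC, V=3.60V), C5(3μF, Q=16μC, V=5.33V)
Op 1: CLOSE 3-1: Q_total=28.00, C_total=3.00, V=9.33; Q3=18.67, Q1=9.33; dissipated=44.083
Op 2: CLOSE 2-4: Q_total=23.00, C_total=10.00, V=2.30; Q2=11.50, Q4=11.50; dissipated=8.450
Op 3: CLOSE 2-4: Q_total=23.00, C_total=10.00, V=2.30; Q2=11.50, Q4=11.50; dissipated=0.000
Op 4: GROUND 2: Q2=0; energy lost=13.225
Op 5: CLOSE 2-5: Q_total=16.00, C_total=8.00, V=2.00; Q2=10.00, Q5=6.00; dissipated=26.667
Final charges: Q1=9.33, Q2=10.00, Q3=18.67, Q4=11.50, Q5=6.00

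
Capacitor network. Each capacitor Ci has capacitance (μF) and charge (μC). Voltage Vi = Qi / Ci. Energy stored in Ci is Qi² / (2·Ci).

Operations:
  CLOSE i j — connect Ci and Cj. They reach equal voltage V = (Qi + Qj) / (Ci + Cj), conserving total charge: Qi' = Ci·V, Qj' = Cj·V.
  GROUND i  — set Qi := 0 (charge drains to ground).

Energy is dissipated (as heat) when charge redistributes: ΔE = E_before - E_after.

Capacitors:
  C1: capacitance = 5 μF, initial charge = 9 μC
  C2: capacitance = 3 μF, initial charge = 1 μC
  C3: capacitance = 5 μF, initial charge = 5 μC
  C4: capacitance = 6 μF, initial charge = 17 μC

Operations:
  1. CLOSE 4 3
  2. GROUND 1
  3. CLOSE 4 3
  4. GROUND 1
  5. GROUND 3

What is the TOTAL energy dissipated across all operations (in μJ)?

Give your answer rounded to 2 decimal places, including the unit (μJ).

Answer: 22.68 μJ

Derivation:
Initial: C1(5μF, Q=9μC, V=1.80V), C2(3μF, Q=1μC, V=0.33V), C3(5μF, Q=5μC, V=1.00V), C4(6μF, Q=17μC, V=2.83V)
Op 1: CLOSE 4-3: Q_total=22.00, C_total=11.00, V=2.00; Q4=12.00, Q3=10.00; dissipated=4.583
Op 2: GROUND 1: Q1=0; energy lost=8.100
Op 3: CLOSE 4-3: Q_total=22.00, C_total=11.00, V=2.00; Q4=12.00, Q3=10.00; dissipated=0.000
Op 4: GROUND 1: Q1=0; energy lost=0.000
Op 5: GROUND 3: Q3=0; energy lost=10.000
Total dissipated: 22.683 μJ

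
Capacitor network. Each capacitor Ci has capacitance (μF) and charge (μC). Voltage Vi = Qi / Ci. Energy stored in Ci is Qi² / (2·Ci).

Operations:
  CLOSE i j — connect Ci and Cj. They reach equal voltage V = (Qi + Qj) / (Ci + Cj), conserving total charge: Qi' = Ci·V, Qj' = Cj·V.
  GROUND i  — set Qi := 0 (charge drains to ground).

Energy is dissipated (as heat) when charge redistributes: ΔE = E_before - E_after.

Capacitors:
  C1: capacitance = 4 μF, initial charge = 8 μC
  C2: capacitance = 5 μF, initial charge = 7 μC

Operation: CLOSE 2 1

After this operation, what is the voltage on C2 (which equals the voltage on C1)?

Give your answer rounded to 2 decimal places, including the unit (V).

Initial: C1(4μF, Q=8μC, V=2.00V), C2(5μF, Q=7μC, V=1.40V)
Op 1: CLOSE 2-1: Q_total=15.00, C_total=9.00, V=1.67; Q2=8.33, Q1=6.67; dissipated=0.400

Answer: 1.67 V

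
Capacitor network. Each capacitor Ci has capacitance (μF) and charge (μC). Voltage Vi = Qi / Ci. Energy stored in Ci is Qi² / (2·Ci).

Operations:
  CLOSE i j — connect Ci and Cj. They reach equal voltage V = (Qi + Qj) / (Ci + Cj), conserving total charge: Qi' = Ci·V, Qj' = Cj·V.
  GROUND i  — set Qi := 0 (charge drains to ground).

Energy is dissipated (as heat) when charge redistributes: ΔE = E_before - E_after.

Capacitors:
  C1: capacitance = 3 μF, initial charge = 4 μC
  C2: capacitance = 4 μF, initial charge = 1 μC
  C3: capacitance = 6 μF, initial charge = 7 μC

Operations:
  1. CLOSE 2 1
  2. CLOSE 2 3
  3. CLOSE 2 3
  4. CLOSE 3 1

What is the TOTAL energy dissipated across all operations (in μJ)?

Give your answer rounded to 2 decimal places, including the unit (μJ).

Answer: 1.33 μJ

Derivation:
Initial: C1(3μF, Q=4μC, V=1.33V), C2(4μF, Q=1μC, V=0.25V), C3(6μF, Q=7μC, V=1.17V)
Op 1: CLOSE 2-1: Q_total=5.00, C_total=7.00, V=0.71; Q2=2.86, Q1=2.14; dissipated=1.006
Op 2: CLOSE 2-3: Q_total=9.86, C_total=10.00, V=0.99; Q2=3.94, Q3=5.91; dissipated=0.246
Op 3: CLOSE 2-3: Q_total=9.86, C_total=10.00, V=0.99; Q2=3.94, Q3=5.91; dissipated=0.000
Op 4: CLOSE 3-1: Q_total=8.06, C_total=9.00, V=0.90; Q3=5.37, Q1=2.69; dissipated=0.074
Total dissipated: 1.325 μJ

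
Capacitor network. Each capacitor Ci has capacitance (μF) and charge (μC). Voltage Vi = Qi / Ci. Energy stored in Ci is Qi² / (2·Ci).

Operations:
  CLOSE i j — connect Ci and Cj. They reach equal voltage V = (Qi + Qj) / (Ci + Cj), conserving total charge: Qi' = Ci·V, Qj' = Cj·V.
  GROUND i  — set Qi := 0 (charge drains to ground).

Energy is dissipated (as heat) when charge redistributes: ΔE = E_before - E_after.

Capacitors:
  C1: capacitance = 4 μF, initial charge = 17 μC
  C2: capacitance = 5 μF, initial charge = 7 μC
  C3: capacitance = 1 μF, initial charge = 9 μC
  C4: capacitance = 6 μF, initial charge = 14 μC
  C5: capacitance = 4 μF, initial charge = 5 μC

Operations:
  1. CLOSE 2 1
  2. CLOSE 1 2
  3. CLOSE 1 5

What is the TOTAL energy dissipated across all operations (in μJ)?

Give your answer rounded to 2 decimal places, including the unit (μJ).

Initial: C1(4μF, Q=17μC, V=4.25V), C2(5μF, Q=7μC, V=1.40V), C3(1μF, Q=9μC, V=9.00V), C4(6μF, Q=14μC, V=2.33V), C5(4μF, Q=5μC, V=1.25V)
Op 1: CLOSE 2-1: Q_total=24.00, C_total=9.00, V=2.67; Q2=13.33, Q1=10.67; dissipated=9.025
Op 2: CLOSE 1-2: Q_total=24.00, C_total=9.00, V=2.67; Q1=10.67, Q2=13.33; dissipated=0.000
Op 3: CLOSE 1-5: Q_total=15.67, C_total=8.00, V=1.96; Q1=7.83, Q5=7.83; dissipated=2.007
Total dissipated: 11.032 μJ

Answer: 11.03 μJ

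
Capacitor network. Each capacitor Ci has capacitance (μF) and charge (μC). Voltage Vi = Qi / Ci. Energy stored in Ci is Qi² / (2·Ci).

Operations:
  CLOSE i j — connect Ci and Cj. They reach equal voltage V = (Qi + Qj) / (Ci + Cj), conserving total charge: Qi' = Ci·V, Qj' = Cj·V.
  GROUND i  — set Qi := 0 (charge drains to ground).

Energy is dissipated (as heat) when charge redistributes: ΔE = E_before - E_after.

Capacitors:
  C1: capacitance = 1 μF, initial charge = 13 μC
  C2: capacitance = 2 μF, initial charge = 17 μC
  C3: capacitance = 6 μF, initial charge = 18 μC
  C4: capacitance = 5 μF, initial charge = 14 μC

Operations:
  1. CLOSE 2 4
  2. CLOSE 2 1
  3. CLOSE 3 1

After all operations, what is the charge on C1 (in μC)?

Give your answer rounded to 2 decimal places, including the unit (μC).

Initial: C1(1μF, Q=13μC, V=13.00V), C2(2μF, Q=17μC, V=8.50V), C3(6μF, Q=18μC, V=3.00V), C4(5μF, Q=14μC, V=2.80V)
Op 1: CLOSE 2-4: Q_total=31.00, C_total=7.00, V=4.43; Q2=8.86, Q4=22.14; dissipated=23.207
Op 2: CLOSE 2-1: Q_total=21.86, C_total=3.00, V=7.29; Q2=14.57, Q1=7.29; dissipated=24.490
Op 3: CLOSE 3-1: Q_total=25.29, C_total=7.00, V=3.61; Q3=21.67, Q1=3.61; dissipated=7.872
Final charges: Q1=3.61, Q2=14.57, Q3=21.67, Q4=22.14

Answer: 3.61 μC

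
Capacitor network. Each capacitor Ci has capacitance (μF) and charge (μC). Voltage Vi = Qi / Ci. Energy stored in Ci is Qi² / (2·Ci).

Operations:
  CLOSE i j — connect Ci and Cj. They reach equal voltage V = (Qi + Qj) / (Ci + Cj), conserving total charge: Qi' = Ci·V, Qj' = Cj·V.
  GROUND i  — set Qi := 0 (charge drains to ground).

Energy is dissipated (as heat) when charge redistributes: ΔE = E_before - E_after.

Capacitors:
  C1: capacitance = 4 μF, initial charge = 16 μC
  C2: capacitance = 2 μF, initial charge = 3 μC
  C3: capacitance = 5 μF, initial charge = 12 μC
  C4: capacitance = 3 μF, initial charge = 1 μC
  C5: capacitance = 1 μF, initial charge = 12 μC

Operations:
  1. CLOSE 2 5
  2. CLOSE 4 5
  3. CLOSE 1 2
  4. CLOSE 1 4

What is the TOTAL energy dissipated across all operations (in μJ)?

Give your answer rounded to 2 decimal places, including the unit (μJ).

Initial: C1(4μF, Q=16μC, V=4.00V), C2(2μF, Q=3μC, V=1.50V), C3(5μF, Q=12μC, V=2.40V), C4(3μF, Q=1μC, V=0.33V), C5(1μF, Q=12μC, V=12.00V)
Op 1: CLOSE 2-5: Q_total=15.00, C_total=3.00, V=5.00; Q2=10.00, Q5=5.00; dissipated=36.750
Op 2: CLOSE 4-5: Q_total=6.00, C_total=4.00, V=1.50; Q4=4.50, Q5=1.50; dissipated=8.167
Op 3: CLOSE 1-2: Q_total=26.00, C_total=6.00, V=4.33; Q1=17.33, Q2=8.67; dissipated=0.667
Op 4: CLOSE 1-4: Q_total=21.83, C_total=7.00, V=3.12; Q1=12.48, Q4=9.36; dissipated=6.881
Total dissipated: 52.464 μJ

Answer: 52.46 μJ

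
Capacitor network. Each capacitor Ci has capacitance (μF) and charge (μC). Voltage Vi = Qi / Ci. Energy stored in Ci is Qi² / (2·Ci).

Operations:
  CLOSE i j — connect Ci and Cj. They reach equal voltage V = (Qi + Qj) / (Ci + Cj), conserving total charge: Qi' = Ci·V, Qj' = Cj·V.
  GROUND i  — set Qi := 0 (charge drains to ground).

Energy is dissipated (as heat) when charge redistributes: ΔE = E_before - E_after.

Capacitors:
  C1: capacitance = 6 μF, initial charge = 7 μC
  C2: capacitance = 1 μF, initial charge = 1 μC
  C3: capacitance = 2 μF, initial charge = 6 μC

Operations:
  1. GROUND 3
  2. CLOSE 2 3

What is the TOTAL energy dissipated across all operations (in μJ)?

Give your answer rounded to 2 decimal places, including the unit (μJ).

Initial: C1(6μF, Q=7μC, V=1.17V), C2(1μF, Q=1μC, V=1.00V), C3(2μF, Q=6μC, V=3.00V)
Op 1: GROUND 3: Q3=0; energy lost=9.000
Op 2: CLOSE 2-3: Q_total=1.00, C_total=3.00, V=0.33; Q2=0.33, Q3=0.67; dissipated=0.333
Total dissipated: 9.333 μJ

Answer: 9.33 μJ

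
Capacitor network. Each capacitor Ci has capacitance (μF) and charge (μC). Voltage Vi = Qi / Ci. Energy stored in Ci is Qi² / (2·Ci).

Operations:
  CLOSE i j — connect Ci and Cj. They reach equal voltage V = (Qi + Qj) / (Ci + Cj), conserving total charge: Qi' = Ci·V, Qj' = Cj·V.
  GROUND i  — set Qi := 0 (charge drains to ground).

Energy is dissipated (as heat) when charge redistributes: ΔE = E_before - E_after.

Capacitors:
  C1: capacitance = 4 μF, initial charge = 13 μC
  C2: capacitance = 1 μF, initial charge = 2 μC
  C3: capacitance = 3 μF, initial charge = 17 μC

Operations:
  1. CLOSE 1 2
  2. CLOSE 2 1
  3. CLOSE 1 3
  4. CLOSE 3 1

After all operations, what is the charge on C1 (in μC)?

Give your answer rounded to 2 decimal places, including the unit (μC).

Answer: 16.57 μC

Derivation:
Initial: C1(4μF, Q=13μC, V=3.25V), C2(1μF, Q=2μC, V=2.00V), C3(3μF, Q=17μC, V=5.67V)
Op 1: CLOSE 1-2: Q_total=15.00, C_total=5.00, V=3.00; Q1=12.00, Q2=3.00; dissipated=0.625
Op 2: CLOSE 2-1: Q_total=15.00, C_total=5.00, V=3.00; Q2=3.00, Q1=12.00; dissipated=0.000
Op 3: CLOSE 1-3: Q_total=29.00, C_total=7.00, V=4.14; Q1=16.57, Q3=12.43; dissipated=6.095
Op 4: CLOSE 3-1: Q_total=29.00, C_total=7.00, V=4.14; Q3=12.43, Q1=16.57; dissipated=0.000
Final charges: Q1=16.57, Q2=3.00, Q3=12.43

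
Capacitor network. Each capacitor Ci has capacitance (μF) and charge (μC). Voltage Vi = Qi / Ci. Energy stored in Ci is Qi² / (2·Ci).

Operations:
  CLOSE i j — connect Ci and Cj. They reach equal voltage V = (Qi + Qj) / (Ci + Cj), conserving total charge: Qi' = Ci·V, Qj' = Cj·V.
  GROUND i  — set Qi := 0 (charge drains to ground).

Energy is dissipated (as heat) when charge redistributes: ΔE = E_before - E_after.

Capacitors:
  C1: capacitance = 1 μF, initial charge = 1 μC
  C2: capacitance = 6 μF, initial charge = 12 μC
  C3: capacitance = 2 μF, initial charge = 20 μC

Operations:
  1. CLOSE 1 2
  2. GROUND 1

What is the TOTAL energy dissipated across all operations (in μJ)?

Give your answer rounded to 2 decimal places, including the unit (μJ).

Answer: 2.15 μJ

Derivation:
Initial: C1(1μF, Q=1μC, V=1.00V), C2(6μF, Q=12μC, V=2.00V), C3(2μF, Q=20μC, V=10.00V)
Op 1: CLOSE 1-2: Q_total=13.00, C_total=7.00, V=1.86; Q1=1.86, Q2=11.14; dissipated=0.429
Op 2: GROUND 1: Q1=0; energy lost=1.724
Total dissipated: 2.153 μJ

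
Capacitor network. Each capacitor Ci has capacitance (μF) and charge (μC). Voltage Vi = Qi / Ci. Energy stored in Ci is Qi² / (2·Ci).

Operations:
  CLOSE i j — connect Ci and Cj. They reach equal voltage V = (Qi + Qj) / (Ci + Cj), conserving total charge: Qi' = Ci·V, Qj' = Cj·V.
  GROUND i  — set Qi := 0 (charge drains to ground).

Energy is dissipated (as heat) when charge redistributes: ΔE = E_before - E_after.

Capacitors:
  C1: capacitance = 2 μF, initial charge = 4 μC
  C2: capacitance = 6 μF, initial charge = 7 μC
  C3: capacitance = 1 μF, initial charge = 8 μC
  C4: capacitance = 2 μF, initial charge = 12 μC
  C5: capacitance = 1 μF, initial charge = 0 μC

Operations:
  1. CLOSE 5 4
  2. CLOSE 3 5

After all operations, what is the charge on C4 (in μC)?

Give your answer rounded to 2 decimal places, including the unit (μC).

Initial: C1(2μF, Q=4μC, V=2.00V), C2(6μF, Q=7μC, V=1.17V), C3(1μF, Q=8μC, V=8.00V), C4(2μF, Q=12μC, V=6.00V), C5(1μF, Q=0μC, V=0.00V)
Op 1: CLOSE 5-4: Q_total=12.00, C_total=3.00, V=4.00; Q5=4.00, Q4=8.00; dissipated=12.000
Op 2: CLOSE 3-5: Q_total=12.00, C_total=2.00, V=6.00; Q3=6.00, Q5=6.00; dissipated=4.000
Final charges: Q1=4.00, Q2=7.00, Q3=6.00, Q4=8.00, Q5=6.00

Answer: 8.00 μC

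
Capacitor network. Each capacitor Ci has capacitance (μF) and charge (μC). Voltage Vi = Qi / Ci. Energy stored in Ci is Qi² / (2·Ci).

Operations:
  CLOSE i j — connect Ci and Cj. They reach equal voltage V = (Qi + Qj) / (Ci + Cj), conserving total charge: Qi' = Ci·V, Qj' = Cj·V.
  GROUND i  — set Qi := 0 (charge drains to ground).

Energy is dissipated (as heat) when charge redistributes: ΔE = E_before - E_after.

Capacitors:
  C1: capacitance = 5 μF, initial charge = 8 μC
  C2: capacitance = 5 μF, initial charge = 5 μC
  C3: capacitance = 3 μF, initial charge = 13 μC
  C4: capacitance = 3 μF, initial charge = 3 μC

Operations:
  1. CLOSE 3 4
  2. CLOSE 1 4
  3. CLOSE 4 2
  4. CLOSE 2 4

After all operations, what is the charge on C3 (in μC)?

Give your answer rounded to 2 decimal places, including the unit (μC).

Initial: C1(5μF, Q=8μC, V=1.60V), C2(5μF, Q=5μC, V=1.00V), C3(3μF, Q=13μC, V=4.33V), C4(3μF, Q=3μC, V=1.00V)
Op 1: CLOSE 3-4: Q_total=16.00, C_total=6.00, V=2.67; Q3=8.00, Q4=8.00; dissipated=8.333
Op 2: CLOSE 1-4: Q_total=16.00, C_total=8.00, V=2.00; Q1=10.00, Q4=6.00; dissipated=1.067
Op 3: CLOSE 4-2: Q_total=11.00, C_total=8.00, V=1.38; Q4=4.12, Q2=6.88; dissipated=0.938
Op 4: CLOSE 2-4: Q_total=11.00, C_total=8.00, V=1.38; Q2=6.88, Q4=4.12; dissipated=0.000
Final charges: Q1=10.00, Q2=6.88, Q3=8.00, Q4=4.12

Answer: 8.00 μC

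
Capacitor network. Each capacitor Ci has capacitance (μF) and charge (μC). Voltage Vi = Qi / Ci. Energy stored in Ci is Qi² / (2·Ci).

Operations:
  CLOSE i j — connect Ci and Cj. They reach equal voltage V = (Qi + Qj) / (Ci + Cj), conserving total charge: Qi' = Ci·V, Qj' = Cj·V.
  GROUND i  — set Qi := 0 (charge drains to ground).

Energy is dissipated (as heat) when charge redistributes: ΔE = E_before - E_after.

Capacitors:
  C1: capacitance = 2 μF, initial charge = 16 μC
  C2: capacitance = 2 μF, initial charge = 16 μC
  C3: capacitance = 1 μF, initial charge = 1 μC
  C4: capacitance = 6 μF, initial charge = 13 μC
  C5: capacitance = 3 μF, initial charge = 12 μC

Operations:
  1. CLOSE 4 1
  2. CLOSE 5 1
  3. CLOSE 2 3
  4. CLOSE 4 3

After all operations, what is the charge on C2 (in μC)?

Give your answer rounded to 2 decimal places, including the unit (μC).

Initial: C1(2μF, Q=16μC, V=8.00V), C2(2μF, Q=16μC, V=8.00V), C3(1μF, Q=1μC, V=1.00V), C4(6μF, Q=13μC, V=2.17V), C5(3μF, Q=12μC, V=4.00V)
Op 1: CLOSE 4-1: Q_total=29.00, C_total=8.00, V=3.62; Q4=21.75, Q1=7.25; dissipated=25.521
Op 2: CLOSE 5-1: Q_total=19.25, C_total=5.00, V=3.85; Q5=11.55, Q1=7.70; dissipated=0.084
Op 3: CLOSE 2-3: Q_total=17.00, C_total=3.00, V=5.67; Q2=11.33, Q3=5.67; dissipated=16.333
Op 4: CLOSE 4-3: Q_total=27.42, C_total=7.00, V=3.92; Q4=23.50, Q3=3.92; dissipated=1.786
Final charges: Q1=7.70, Q2=11.33, Q3=3.92, Q4=23.50, Q5=11.55

Answer: 11.33 μC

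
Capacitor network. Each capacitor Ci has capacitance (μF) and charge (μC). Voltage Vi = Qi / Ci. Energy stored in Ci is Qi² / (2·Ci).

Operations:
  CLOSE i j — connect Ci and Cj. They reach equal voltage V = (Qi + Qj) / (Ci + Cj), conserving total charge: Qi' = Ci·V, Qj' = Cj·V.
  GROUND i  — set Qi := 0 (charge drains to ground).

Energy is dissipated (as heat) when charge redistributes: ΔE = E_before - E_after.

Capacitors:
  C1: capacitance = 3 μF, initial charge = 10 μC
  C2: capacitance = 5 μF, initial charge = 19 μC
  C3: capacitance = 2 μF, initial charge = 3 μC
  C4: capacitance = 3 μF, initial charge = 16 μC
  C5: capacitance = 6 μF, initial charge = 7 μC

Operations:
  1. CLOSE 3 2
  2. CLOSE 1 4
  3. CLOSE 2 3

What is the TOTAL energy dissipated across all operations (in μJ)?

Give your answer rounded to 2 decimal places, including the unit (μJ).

Initial: C1(3μF, Q=10μC, V=3.33V), C2(5μF, Q=19μC, V=3.80V), C3(2μF, Q=3μC, V=1.50V), C4(3μF, Q=16μC, V=5.33V), C5(6μF, Q=7μC, V=1.17V)
Op 1: CLOSE 3-2: Q_total=22.00, C_total=7.00, V=3.14; Q3=6.29, Q2=15.71; dissipated=3.779
Op 2: CLOSE 1-4: Q_total=26.00, C_total=6.00, V=4.33; Q1=13.00, Q4=13.00; dissipated=3.000
Op 3: CLOSE 2-3: Q_total=22.00, C_total=7.00, V=3.14; Q2=15.71, Q3=6.29; dissipated=0.000
Total dissipated: 6.779 μJ

Answer: 6.78 μJ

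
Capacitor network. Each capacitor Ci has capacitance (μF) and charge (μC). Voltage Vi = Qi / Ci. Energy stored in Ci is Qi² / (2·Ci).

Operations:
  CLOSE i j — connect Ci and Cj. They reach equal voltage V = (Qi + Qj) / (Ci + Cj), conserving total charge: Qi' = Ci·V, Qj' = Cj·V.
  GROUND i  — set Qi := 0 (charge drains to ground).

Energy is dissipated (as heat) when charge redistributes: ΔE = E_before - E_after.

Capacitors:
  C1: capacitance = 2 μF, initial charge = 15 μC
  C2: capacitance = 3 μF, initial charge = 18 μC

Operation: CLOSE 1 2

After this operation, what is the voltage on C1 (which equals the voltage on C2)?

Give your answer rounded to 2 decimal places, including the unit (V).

Initial: C1(2μF, Q=15μC, V=7.50V), C2(3μF, Q=18μC, V=6.00V)
Op 1: CLOSE 1-2: Q_total=33.00, C_total=5.00, V=6.60; Q1=13.20, Q2=19.80; dissipated=1.350

Answer: 6.60 V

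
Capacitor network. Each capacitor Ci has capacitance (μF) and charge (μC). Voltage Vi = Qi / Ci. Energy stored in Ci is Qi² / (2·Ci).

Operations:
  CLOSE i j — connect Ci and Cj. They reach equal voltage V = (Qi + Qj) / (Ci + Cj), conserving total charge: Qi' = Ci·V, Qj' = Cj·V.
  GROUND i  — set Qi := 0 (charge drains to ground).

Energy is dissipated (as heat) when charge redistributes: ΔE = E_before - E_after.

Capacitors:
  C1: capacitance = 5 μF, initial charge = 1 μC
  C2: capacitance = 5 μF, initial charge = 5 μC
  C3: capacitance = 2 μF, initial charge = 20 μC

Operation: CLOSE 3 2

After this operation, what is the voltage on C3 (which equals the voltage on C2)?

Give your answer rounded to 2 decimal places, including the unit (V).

Answer: 3.57 V

Derivation:
Initial: C1(5μF, Q=1μC, V=0.20V), C2(5μF, Q=5μC, V=1.00V), C3(2μF, Q=20μC, V=10.00V)
Op 1: CLOSE 3-2: Q_total=25.00, C_total=7.00, V=3.57; Q3=7.14, Q2=17.86; dissipated=57.857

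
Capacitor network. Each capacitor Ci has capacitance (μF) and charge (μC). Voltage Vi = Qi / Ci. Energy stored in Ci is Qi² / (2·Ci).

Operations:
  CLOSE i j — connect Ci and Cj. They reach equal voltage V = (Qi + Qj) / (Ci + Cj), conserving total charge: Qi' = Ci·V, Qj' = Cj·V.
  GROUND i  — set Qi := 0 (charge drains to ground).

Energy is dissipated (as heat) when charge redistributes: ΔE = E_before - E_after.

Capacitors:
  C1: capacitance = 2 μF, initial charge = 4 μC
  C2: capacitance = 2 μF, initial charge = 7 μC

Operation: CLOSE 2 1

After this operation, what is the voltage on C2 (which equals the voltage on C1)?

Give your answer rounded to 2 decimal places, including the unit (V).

Initial: C1(2μF, Q=4μC, V=2.00V), C2(2μF, Q=7μC, V=3.50V)
Op 1: CLOSE 2-1: Q_total=11.00, C_total=4.00, V=2.75; Q2=5.50, Q1=5.50; dissipated=1.125

Answer: 2.75 V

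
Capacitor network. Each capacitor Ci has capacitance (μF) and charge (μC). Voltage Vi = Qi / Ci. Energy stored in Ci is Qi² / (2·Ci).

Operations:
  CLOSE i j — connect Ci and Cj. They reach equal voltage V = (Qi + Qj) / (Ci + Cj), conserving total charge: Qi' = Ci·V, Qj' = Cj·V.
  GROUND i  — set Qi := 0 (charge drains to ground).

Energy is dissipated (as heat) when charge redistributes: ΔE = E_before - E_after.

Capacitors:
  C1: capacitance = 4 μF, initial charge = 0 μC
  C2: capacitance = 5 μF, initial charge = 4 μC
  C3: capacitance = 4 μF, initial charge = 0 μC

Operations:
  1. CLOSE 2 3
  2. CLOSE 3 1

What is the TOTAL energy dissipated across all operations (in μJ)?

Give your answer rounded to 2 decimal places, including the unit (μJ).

Initial: C1(4μF, Q=0μC, V=0.00V), C2(5μF, Q=4μC, V=0.80V), C3(4μF, Q=0μC, V=0.00V)
Op 1: CLOSE 2-3: Q_total=4.00, C_total=9.00, V=0.44; Q2=2.22, Q3=1.78; dissipated=0.711
Op 2: CLOSE 3-1: Q_total=1.78, C_total=8.00, V=0.22; Q3=0.89, Q1=0.89; dissipated=0.198
Total dissipated: 0.909 μJ

Answer: 0.91 μJ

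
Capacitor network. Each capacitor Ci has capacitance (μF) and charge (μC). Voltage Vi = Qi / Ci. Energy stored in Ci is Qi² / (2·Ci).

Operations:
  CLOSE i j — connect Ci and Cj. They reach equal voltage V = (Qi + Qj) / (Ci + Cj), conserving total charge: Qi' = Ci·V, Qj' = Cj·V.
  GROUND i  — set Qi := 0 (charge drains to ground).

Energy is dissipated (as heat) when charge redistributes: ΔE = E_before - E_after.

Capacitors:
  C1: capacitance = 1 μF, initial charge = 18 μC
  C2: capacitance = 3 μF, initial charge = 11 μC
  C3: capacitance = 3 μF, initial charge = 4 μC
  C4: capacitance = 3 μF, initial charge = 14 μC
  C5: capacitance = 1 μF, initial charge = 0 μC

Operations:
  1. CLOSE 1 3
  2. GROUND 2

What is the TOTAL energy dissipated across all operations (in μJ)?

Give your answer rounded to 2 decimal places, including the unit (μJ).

Initial: C1(1μF, Q=18μC, V=18.00V), C2(3μF, Q=11μC, V=3.67V), C3(3μF, Q=4μC, V=1.33V), C4(3μF, Q=14μC, V=4.67V), C5(1μF, Q=0μC, V=0.00V)
Op 1: CLOSE 1-3: Q_total=22.00, C_total=4.00, V=5.50; Q1=5.50, Q3=16.50; dissipated=104.167
Op 2: GROUND 2: Q2=0; energy lost=20.167
Total dissipated: 124.333 μJ

Answer: 124.33 μJ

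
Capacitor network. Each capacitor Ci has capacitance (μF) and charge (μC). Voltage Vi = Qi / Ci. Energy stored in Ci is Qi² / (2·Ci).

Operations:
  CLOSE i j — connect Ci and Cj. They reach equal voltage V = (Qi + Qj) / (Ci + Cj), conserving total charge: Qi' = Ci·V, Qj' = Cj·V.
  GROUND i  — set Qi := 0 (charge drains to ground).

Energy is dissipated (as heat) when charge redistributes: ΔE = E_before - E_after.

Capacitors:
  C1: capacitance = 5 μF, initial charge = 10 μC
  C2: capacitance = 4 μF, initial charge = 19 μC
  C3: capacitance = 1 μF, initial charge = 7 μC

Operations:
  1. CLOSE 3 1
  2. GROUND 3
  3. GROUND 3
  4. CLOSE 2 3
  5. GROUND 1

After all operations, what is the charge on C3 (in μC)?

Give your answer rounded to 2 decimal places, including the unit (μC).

Answer: 3.80 μC

Derivation:
Initial: C1(5μF, Q=10μC, V=2.00V), C2(4μF, Q=19μC, V=4.75V), C3(1μF, Q=7μC, V=7.00V)
Op 1: CLOSE 3-1: Q_total=17.00, C_total=6.00, V=2.83; Q3=2.83, Q1=14.17; dissipated=10.417
Op 2: GROUND 3: Q3=0; energy lost=4.014
Op 3: GROUND 3: Q3=0; energy lost=0.000
Op 4: CLOSE 2-3: Q_total=19.00, C_total=5.00, V=3.80; Q2=15.20, Q3=3.80; dissipated=9.025
Op 5: GROUND 1: Q1=0; energy lost=20.069
Final charges: Q1=0.00, Q2=15.20, Q3=3.80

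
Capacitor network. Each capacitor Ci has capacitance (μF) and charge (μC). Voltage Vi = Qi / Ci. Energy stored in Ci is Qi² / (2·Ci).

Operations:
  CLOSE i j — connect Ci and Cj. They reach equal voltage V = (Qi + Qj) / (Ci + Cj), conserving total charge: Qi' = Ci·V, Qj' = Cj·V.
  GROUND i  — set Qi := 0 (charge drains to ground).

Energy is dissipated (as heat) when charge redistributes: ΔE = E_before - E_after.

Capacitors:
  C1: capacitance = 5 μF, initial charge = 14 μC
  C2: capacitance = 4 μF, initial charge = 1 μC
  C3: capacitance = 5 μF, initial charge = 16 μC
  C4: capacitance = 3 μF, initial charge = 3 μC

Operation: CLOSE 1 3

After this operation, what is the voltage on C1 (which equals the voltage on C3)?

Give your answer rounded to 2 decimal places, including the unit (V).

Answer: 3.00 V

Derivation:
Initial: C1(5μF, Q=14μC, V=2.80V), C2(4μF, Q=1μC, V=0.25V), C3(5μF, Q=16μC, V=3.20V), C4(3μF, Q=3μC, V=1.00V)
Op 1: CLOSE 1-3: Q_total=30.00, C_total=10.00, V=3.00; Q1=15.00, Q3=15.00; dissipated=0.200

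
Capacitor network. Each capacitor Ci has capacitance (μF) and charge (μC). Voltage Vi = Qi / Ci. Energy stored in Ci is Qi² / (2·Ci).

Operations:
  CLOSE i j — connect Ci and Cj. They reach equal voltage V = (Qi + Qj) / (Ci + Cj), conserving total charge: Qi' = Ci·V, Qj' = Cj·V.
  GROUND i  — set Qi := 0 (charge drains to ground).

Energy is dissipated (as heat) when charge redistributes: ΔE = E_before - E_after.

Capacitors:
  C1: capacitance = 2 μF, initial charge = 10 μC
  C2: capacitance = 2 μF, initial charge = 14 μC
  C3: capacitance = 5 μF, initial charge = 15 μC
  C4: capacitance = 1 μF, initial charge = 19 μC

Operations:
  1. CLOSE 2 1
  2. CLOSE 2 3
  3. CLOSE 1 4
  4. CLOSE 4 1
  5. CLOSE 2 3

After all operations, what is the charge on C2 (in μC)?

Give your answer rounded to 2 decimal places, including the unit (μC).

Answer: 7.71 μC

Derivation:
Initial: C1(2μF, Q=10μC, V=5.00V), C2(2μF, Q=14μC, V=7.00V), C3(5μF, Q=15μC, V=3.00V), C4(1μF, Q=19μC, V=19.00V)
Op 1: CLOSE 2-1: Q_total=24.00, C_total=4.00, V=6.00; Q2=12.00, Q1=12.00; dissipated=2.000
Op 2: CLOSE 2-3: Q_total=27.00, C_total=7.00, V=3.86; Q2=7.71, Q3=19.29; dissipated=6.429
Op 3: CLOSE 1-4: Q_total=31.00, C_total=3.00, V=10.33; Q1=20.67, Q4=10.33; dissipated=56.333
Op 4: CLOSE 4-1: Q_total=31.00, C_total=3.00, V=10.33; Q4=10.33, Q1=20.67; dissipated=0.000
Op 5: CLOSE 2-3: Q_total=27.00, C_total=7.00, V=3.86; Q2=7.71, Q3=19.29; dissipated=0.000
Final charges: Q1=20.67, Q2=7.71, Q3=19.29, Q4=10.33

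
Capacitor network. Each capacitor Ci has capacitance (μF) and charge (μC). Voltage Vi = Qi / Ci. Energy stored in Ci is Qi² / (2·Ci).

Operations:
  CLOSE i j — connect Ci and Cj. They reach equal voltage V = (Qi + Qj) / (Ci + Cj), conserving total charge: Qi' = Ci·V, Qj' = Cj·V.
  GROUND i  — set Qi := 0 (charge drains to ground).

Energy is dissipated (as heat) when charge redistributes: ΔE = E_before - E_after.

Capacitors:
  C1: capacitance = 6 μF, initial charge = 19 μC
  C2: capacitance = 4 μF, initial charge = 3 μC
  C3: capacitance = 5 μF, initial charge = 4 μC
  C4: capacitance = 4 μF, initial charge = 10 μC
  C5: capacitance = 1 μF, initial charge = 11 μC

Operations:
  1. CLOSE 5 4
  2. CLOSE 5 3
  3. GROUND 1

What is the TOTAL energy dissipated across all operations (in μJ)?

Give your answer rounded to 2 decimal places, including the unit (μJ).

Initial: C1(6μF, Q=19μC, V=3.17V), C2(4μF, Q=3μC, V=0.75V), C3(5μF, Q=4μC, V=0.80V), C4(4μF, Q=10μC, V=2.50V), C5(1μF, Q=11μC, V=11.00V)
Op 1: CLOSE 5-4: Q_total=21.00, C_total=5.00, V=4.20; Q5=4.20, Q4=16.80; dissipated=28.900
Op 2: CLOSE 5-3: Q_total=8.20, C_total=6.00, V=1.37; Q5=1.37, Q3=6.83; dissipated=4.817
Op 3: GROUND 1: Q1=0; energy lost=30.083
Total dissipated: 63.800 μJ

Answer: 63.80 μJ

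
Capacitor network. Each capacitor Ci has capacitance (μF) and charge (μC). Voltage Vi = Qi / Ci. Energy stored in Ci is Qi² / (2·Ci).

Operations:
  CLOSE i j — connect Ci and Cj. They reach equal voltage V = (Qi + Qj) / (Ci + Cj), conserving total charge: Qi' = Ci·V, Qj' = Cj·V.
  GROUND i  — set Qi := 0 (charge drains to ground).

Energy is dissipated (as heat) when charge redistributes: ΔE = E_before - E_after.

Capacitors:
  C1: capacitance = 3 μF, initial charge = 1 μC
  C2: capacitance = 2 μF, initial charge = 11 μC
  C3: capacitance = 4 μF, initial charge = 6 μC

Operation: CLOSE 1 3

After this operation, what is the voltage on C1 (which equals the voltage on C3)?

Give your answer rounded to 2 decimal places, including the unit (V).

Initial: C1(3μF, Q=1μC, V=0.33V), C2(2μF, Q=11μC, V=5.50V), C3(4μF, Q=6μC, V=1.50V)
Op 1: CLOSE 1-3: Q_total=7.00, C_total=7.00, V=1.00; Q1=3.00, Q3=4.00; dissipated=1.167

Answer: 1.00 V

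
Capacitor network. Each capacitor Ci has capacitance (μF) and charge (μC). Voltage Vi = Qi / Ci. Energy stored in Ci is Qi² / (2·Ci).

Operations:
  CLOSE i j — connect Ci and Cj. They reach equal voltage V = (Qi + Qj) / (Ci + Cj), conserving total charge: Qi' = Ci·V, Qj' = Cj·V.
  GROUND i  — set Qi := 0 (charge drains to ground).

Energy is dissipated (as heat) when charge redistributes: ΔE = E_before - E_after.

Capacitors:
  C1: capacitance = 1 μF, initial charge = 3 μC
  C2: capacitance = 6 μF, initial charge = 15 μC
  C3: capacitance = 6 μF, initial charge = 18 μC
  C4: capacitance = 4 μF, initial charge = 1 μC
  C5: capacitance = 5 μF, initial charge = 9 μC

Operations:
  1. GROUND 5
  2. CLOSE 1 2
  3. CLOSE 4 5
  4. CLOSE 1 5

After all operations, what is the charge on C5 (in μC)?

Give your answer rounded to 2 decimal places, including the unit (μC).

Initial: C1(1μF, Q=3μC, V=3.00V), C2(6μF, Q=15μC, V=2.50V), C3(6μF, Q=18μC, V=3.00V), C4(4μF, Q=1μC, V=0.25V), C5(5μF, Q=9μC, V=1.80V)
Op 1: GROUND 5: Q5=0; energy lost=8.100
Op 2: CLOSE 1-2: Q_total=18.00, C_total=7.00, V=2.57; Q1=2.57, Q2=15.43; dissipated=0.107
Op 3: CLOSE 4-5: Q_total=1.00, C_total=9.00, V=0.11; Q4=0.44, Q5=0.56; dissipated=0.069
Op 4: CLOSE 1-5: Q_total=3.13, C_total=6.00, V=0.52; Q1=0.52, Q5=2.61; dissipated=2.522
Final charges: Q1=0.52, Q2=15.43, Q3=18.00, Q4=0.44, Q5=2.61

Answer: 2.61 μC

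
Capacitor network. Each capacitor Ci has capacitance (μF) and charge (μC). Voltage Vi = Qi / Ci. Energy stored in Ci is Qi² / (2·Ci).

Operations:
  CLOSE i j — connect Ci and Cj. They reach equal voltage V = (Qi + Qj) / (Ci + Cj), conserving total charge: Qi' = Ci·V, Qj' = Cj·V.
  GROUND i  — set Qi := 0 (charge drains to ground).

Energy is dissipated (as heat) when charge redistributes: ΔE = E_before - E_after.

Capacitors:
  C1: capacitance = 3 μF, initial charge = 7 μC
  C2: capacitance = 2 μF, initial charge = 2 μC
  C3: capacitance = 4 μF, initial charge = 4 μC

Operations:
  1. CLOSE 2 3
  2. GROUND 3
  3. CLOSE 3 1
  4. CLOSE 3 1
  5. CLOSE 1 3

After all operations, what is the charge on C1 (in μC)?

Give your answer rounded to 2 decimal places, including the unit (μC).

Answer: 3.00 μC

Derivation:
Initial: C1(3μF, Q=7μC, V=2.33V), C2(2μF, Q=2μC, V=1.00V), C3(4μF, Q=4μC, V=1.00V)
Op 1: CLOSE 2-3: Q_total=6.00, C_total=6.00, V=1.00; Q2=2.00, Q3=4.00; dissipated=0.000
Op 2: GROUND 3: Q3=0; energy lost=2.000
Op 3: CLOSE 3-1: Q_total=7.00, C_total=7.00, V=1.00; Q3=4.00, Q1=3.00; dissipated=4.667
Op 4: CLOSE 3-1: Q_total=7.00, C_total=7.00, V=1.00; Q3=4.00, Q1=3.00; dissipated=0.000
Op 5: CLOSE 1-3: Q_total=7.00, C_total=7.00, V=1.00; Q1=3.00, Q3=4.00; dissipated=0.000
Final charges: Q1=3.00, Q2=2.00, Q3=4.00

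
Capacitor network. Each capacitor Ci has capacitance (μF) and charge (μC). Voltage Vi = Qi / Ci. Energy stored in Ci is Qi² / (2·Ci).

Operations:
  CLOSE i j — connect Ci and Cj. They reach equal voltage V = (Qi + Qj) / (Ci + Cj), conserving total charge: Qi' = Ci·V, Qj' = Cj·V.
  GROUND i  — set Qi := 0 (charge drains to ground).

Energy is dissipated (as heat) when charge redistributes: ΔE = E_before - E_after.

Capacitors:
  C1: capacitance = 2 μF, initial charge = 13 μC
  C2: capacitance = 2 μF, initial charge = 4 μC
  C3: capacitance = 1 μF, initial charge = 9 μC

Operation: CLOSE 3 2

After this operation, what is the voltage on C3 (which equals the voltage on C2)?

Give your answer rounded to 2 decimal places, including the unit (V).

Answer: 4.33 V

Derivation:
Initial: C1(2μF, Q=13μC, V=6.50V), C2(2μF, Q=4μC, V=2.00V), C3(1μF, Q=9μC, V=9.00V)
Op 1: CLOSE 3-2: Q_total=13.00, C_total=3.00, V=4.33; Q3=4.33, Q2=8.67; dissipated=16.333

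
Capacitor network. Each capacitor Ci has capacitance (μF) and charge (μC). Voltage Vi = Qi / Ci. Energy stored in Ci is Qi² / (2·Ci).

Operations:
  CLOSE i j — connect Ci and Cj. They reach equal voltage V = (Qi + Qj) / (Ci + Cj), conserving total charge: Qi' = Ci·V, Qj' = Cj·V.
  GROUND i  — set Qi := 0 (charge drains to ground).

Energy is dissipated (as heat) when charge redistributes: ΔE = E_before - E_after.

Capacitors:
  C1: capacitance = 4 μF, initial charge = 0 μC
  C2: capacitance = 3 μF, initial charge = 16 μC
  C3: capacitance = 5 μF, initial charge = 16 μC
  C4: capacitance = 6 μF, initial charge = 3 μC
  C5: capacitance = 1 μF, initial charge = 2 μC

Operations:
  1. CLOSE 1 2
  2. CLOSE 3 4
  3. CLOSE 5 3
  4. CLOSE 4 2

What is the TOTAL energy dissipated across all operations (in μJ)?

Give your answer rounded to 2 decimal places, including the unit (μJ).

Initial: C1(4μF, Q=0μC, V=0.00V), C2(3μF, Q=16μC, V=5.33V), C3(5μF, Q=16μC, V=3.20V), C4(6μF, Q=3μC, V=0.50V), C5(1μF, Q=2μC, V=2.00V)
Op 1: CLOSE 1-2: Q_total=16.00, C_total=7.00, V=2.29; Q1=9.14, Q2=6.86; dissipated=24.381
Op 2: CLOSE 3-4: Q_total=19.00, C_total=11.00, V=1.73; Q3=8.64, Q4=10.36; dissipated=9.941
Op 3: CLOSE 5-3: Q_total=10.64, C_total=6.00, V=1.77; Q5=1.77, Q3=8.86; dissipated=0.031
Op 4: CLOSE 4-2: Q_total=17.22, C_total=9.00, V=1.91; Q4=11.48, Q2=5.74; dissipated=0.312
Total dissipated: 34.665 μJ

Answer: 34.66 μJ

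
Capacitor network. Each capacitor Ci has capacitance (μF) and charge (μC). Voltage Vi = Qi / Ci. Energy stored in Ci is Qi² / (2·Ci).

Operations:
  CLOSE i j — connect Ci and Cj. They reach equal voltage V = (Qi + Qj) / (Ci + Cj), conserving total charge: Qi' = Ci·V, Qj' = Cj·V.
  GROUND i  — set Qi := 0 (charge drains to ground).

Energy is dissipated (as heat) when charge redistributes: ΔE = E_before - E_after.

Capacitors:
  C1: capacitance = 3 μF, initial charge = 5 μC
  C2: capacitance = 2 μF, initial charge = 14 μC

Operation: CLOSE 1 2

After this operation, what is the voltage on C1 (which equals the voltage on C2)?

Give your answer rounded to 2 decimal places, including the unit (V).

Answer: 3.80 V

Derivation:
Initial: C1(3μF, Q=5μC, V=1.67V), C2(2μF, Q=14μC, V=7.00V)
Op 1: CLOSE 1-2: Q_total=19.00, C_total=5.00, V=3.80; Q1=11.40, Q2=7.60; dissipated=17.067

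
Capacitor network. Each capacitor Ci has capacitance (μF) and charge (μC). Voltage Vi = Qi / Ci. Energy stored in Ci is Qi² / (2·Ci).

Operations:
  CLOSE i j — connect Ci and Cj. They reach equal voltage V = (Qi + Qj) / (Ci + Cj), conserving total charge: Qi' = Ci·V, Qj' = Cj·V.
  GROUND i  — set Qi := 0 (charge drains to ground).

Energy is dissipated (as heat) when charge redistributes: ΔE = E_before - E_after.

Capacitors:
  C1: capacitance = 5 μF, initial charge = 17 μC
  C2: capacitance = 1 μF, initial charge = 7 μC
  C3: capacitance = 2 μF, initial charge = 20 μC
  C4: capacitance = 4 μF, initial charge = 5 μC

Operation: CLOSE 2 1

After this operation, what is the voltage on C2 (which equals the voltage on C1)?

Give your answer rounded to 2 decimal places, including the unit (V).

Answer: 4.00 V

Derivation:
Initial: C1(5μF, Q=17μC, V=3.40V), C2(1μF, Q=7μC, V=7.00V), C3(2μF, Q=20μC, V=10.00V), C4(4μF, Q=5μC, V=1.25V)
Op 1: CLOSE 2-1: Q_total=24.00, C_total=6.00, V=4.00; Q2=4.00, Q1=20.00; dissipated=5.400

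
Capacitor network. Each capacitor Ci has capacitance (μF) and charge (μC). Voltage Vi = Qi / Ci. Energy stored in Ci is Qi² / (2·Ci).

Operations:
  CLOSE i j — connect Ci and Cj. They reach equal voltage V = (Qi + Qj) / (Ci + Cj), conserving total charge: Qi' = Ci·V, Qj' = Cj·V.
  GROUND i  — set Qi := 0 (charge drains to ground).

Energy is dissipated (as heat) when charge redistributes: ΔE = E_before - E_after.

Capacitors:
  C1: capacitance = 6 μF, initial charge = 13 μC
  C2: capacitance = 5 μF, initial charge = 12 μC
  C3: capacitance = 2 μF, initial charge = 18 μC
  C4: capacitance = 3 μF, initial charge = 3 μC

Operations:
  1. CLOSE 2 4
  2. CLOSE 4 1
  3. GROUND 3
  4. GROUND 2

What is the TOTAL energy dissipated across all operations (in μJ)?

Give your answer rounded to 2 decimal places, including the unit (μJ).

Initial: C1(6μF, Q=13μC, V=2.17V), C2(5μF, Q=12μC, V=2.40V), C3(2μF, Q=18μC, V=9.00V), C4(3μF, Q=3μC, V=1.00V)
Op 1: CLOSE 2-4: Q_total=15.00, C_total=8.00, V=1.88; Q2=9.38, Q4=5.62; dissipated=1.837
Op 2: CLOSE 4-1: Q_total=18.62, C_total=9.00, V=2.07; Q4=6.21, Q1=12.42; dissipated=0.085
Op 3: GROUND 3: Q3=0; energy lost=81.000
Op 4: GROUND 2: Q2=0; energy lost=8.789
Total dissipated: 91.712 μJ

Answer: 91.71 μJ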